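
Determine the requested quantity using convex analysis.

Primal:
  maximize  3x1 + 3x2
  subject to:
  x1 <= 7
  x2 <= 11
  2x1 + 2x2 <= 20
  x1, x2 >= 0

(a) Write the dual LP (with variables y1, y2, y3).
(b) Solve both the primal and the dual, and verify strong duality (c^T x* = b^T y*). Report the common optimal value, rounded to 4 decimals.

The standard primal-dual pair for 'max c^T x s.t. A x <= b, x >= 0' is:
  Dual:  min b^T y  s.t.  A^T y >= c,  y >= 0.

So the dual LP is:
  minimize  7y1 + 11y2 + 20y3
  subject to:
    y1 + 2y3 >= 3
    y2 + 2y3 >= 3
    y1, y2, y3 >= 0

Solving the primal: x* = (0, 10).
  primal value c^T x* = 30.
Solving the dual: y* = (0, 0, 1.5).
  dual value b^T y* = 30.
Strong duality: c^T x* = b^T y*. Confirmed.

30


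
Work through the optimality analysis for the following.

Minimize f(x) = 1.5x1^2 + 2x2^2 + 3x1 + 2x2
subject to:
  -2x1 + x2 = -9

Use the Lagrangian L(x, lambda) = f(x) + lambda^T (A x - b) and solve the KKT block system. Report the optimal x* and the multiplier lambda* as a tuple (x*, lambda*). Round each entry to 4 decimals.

Form the Lagrangian:
  L(x, lambda) = (1/2) x^T Q x + c^T x + lambda^T (A x - b)
Stationarity (grad_x L = 0): Q x + c + A^T lambda = 0.
Primal feasibility: A x = b.

This gives the KKT block system:
  [ Q   A^T ] [ x     ]   [-c ]
  [ A    0  ] [ lambda ] = [ b ]

Solving the linear system:
  x*      = (3.4211, -2.1579)
  lambda* = (6.6316)
  f(x*)   = 32.8158

x* = (3.4211, -2.1579), lambda* = (6.6316)


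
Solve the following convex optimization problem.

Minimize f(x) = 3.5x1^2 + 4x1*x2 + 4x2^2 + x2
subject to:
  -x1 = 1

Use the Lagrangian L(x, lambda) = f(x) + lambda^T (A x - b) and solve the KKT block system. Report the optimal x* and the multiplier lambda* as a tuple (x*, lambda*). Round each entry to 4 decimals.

Form the Lagrangian:
  L(x, lambda) = (1/2) x^T Q x + c^T x + lambda^T (A x - b)
Stationarity (grad_x L = 0): Q x + c + A^T lambda = 0.
Primal feasibility: A x = b.

This gives the KKT block system:
  [ Q   A^T ] [ x     ]   [-c ]
  [ A    0  ] [ lambda ] = [ b ]

Solving the linear system:
  x*      = (-1, 0.375)
  lambda* = (-5.5)
  f(x*)   = 2.9375

x* = (-1, 0.375), lambda* = (-5.5)


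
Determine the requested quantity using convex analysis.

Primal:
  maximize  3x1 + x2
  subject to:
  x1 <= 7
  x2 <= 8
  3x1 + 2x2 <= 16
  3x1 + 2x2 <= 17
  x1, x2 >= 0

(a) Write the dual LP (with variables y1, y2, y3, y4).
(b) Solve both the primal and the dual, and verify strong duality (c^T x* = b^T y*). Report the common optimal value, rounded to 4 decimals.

The standard primal-dual pair for 'max c^T x s.t. A x <= b, x >= 0' is:
  Dual:  min b^T y  s.t.  A^T y >= c,  y >= 0.

So the dual LP is:
  minimize  7y1 + 8y2 + 16y3 + 17y4
  subject to:
    y1 + 3y3 + 3y4 >= 3
    y2 + 2y3 + 2y4 >= 1
    y1, y2, y3, y4 >= 0

Solving the primal: x* = (5.3333, 0).
  primal value c^T x* = 16.
Solving the dual: y* = (0, 0, 1, 0).
  dual value b^T y* = 16.
Strong duality: c^T x* = b^T y*. Confirmed.

16


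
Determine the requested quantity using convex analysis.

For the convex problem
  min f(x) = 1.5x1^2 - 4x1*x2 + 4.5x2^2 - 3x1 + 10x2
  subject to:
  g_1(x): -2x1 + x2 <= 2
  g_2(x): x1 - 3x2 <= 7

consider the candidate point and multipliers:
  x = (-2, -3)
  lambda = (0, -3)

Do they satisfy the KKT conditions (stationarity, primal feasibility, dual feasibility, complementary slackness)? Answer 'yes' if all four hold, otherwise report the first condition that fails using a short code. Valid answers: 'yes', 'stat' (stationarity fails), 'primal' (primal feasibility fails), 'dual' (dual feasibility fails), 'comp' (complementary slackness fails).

Gradient of f: grad f(x) = Q x + c = (3, -9)
Constraint values g_i(x) = a_i^T x - b_i:
  g_1((-2, -3)) = -1
  g_2((-2, -3)) = 0
Stationarity residual: grad f(x) + sum_i lambda_i a_i = (0, 0)
  -> stationarity OK
Primal feasibility (all g_i <= 0): OK
Dual feasibility (all lambda_i >= 0): FAILS
Complementary slackness (lambda_i * g_i(x) = 0 for all i): OK

Verdict: the first failing condition is dual_feasibility -> dual.

dual


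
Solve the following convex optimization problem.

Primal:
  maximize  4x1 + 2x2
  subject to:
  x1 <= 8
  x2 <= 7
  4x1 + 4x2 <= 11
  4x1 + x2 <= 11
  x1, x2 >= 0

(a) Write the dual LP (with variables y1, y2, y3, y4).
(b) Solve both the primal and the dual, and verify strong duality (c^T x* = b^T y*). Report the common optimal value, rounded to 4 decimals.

The standard primal-dual pair for 'max c^T x s.t. A x <= b, x >= 0' is:
  Dual:  min b^T y  s.t.  A^T y >= c,  y >= 0.

So the dual LP is:
  minimize  8y1 + 7y2 + 11y3 + 11y4
  subject to:
    y1 + 4y3 + 4y4 >= 4
    y2 + 4y3 + y4 >= 2
    y1, y2, y3, y4 >= 0

Solving the primal: x* = (2.75, 0).
  primal value c^T x* = 11.
Solving the dual: y* = (0, 0, 0.3333, 0.6667).
  dual value b^T y* = 11.
Strong duality: c^T x* = b^T y*. Confirmed.

11


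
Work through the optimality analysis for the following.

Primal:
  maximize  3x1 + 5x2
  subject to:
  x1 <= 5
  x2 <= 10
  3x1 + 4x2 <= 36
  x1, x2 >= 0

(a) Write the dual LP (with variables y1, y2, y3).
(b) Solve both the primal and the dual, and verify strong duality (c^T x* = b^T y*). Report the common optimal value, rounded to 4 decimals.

The standard primal-dual pair for 'max c^T x s.t. A x <= b, x >= 0' is:
  Dual:  min b^T y  s.t.  A^T y >= c,  y >= 0.

So the dual LP is:
  minimize  5y1 + 10y2 + 36y3
  subject to:
    y1 + 3y3 >= 3
    y2 + 4y3 >= 5
    y1, y2, y3 >= 0

Solving the primal: x* = (0, 9).
  primal value c^T x* = 45.
Solving the dual: y* = (0, 0, 1.25).
  dual value b^T y* = 45.
Strong duality: c^T x* = b^T y*. Confirmed.

45


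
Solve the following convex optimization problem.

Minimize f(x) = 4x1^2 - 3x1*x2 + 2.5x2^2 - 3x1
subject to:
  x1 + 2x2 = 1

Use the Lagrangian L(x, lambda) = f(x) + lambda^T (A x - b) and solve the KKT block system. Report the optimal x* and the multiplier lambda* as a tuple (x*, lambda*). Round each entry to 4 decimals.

Form the Lagrangian:
  L(x, lambda) = (1/2) x^T Q x + c^T x + lambda^T (A x - b)
Stationarity (grad_x L = 0): Q x + c + A^T lambda = 0.
Primal feasibility: A x = b.

This gives the KKT block system:
  [ Q   A^T ] [ x     ]   [-c ]
  [ A    0  ] [ lambda ] = [ b ]

Solving the linear system:
  x*      = (0.4694, 0.2653)
  lambda* = (0.0408)
  f(x*)   = -0.7245

x* = (0.4694, 0.2653), lambda* = (0.0408)


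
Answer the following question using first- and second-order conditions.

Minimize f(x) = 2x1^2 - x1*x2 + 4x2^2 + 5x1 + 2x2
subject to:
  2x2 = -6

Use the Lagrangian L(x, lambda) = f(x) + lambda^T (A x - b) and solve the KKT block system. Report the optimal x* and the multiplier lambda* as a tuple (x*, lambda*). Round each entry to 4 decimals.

Form the Lagrangian:
  L(x, lambda) = (1/2) x^T Q x + c^T x + lambda^T (A x - b)
Stationarity (grad_x L = 0): Q x + c + A^T lambda = 0.
Primal feasibility: A x = b.

This gives the KKT block system:
  [ Q   A^T ] [ x     ]   [-c ]
  [ A    0  ] [ lambda ] = [ b ]

Solving the linear system:
  x*      = (-2, -3)
  lambda* = (10)
  f(x*)   = 22

x* = (-2, -3), lambda* = (10)


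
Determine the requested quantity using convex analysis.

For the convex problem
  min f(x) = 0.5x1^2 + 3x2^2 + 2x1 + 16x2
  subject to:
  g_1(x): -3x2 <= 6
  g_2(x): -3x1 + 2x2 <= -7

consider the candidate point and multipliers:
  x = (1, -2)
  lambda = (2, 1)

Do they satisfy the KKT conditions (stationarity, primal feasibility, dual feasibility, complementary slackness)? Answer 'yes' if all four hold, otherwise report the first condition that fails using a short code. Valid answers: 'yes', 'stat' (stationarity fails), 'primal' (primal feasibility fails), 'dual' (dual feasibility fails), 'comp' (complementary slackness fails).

Gradient of f: grad f(x) = Q x + c = (3, 4)
Constraint values g_i(x) = a_i^T x - b_i:
  g_1((1, -2)) = 0
  g_2((1, -2)) = 0
Stationarity residual: grad f(x) + sum_i lambda_i a_i = (0, 0)
  -> stationarity OK
Primal feasibility (all g_i <= 0): OK
Dual feasibility (all lambda_i >= 0): OK
Complementary slackness (lambda_i * g_i(x) = 0 for all i): OK

Verdict: yes, KKT holds.

yes


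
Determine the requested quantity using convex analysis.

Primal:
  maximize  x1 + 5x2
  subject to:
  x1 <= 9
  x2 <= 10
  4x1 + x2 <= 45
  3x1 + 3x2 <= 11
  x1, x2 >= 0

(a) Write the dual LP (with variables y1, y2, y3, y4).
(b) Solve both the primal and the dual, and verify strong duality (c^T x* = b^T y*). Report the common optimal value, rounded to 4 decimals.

The standard primal-dual pair for 'max c^T x s.t. A x <= b, x >= 0' is:
  Dual:  min b^T y  s.t.  A^T y >= c,  y >= 0.

So the dual LP is:
  minimize  9y1 + 10y2 + 45y3 + 11y4
  subject to:
    y1 + 4y3 + 3y4 >= 1
    y2 + y3 + 3y4 >= 5
    y1, y2, y3, y4 >= 0

Solving the primal: x* = (0, 3.6667).
  primal value c^T x* = 18.3333.
Solving the dual: y* = (0, 0, 0, 1.6667).
  dual value b^T y* = 18.3333.
Strong duality: c^T x* = b^T y*. Confirmed.

18.3333


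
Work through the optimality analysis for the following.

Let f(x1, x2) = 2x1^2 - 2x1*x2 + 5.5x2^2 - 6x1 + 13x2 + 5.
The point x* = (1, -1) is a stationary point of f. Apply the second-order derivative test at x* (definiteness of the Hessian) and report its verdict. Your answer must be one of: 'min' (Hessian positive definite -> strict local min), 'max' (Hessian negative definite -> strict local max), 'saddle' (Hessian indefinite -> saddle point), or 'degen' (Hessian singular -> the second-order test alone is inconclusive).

Compute the Hessian H = grad^2 f:
  H = [[4, -2], [-2, 11]]
Verify stationarity: grad f(x*) = H x* + g = (0, 0).
Eigenvalues of H: 3.4689, 11.5311.
Both eigenvalues > 0, so H is positive definite -> x* is a strict local min.

min


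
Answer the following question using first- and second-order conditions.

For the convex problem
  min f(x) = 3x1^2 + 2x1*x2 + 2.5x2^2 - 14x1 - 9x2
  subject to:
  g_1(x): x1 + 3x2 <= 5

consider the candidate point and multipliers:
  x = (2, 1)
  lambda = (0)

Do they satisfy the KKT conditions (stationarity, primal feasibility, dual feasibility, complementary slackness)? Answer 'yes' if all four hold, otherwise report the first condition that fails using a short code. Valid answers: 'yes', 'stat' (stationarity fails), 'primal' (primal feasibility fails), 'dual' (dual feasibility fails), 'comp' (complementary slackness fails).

Gradient of f: grad f(x) = Q x + c = (0, 0)
Constraint values g_i(x) = a_i^T x - b_i:
  g_1((2, 1)) = 0
Stationarity residual: grad f(x) + sum_i lambda_i a_i = (0, 0)
  -> stationarity OK
Primal feasibility (all g_i <= 0): OK
Dual feasibility (all lambda_i >= 0): OK
Complementary slackness (lambda_i * g_i(x) = 0 for all i): OK

Verdict: yes, KKT holds.

yes


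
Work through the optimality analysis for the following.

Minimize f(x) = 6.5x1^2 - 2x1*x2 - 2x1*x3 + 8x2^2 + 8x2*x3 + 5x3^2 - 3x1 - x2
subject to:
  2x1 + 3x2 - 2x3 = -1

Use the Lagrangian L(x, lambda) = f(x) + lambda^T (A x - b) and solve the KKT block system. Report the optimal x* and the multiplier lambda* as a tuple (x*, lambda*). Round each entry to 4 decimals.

Form the Lagrangian:
  L(x, lambda) = (1/2) x^T Q x + c^T x + lambda^T (A x - b)
Stationarity (grad_x L = 0): Q x + c + A^T lambda = 0.
Primal feasibility: A x = b.

This gives the KKT block system:
  [ Q   A^T ] [ x     ]   [-c ]
  [ A    0  ] [ lambda ] = [ b ]

Solving the linear system:
  x*      = (0.1465, -0.2102, 0.3312)
  lambda* = (0.6688)
  f(x*)   = 0.2197

x* = (0.1465, -0.2102, 0.3312), lambda* = (0.6688)


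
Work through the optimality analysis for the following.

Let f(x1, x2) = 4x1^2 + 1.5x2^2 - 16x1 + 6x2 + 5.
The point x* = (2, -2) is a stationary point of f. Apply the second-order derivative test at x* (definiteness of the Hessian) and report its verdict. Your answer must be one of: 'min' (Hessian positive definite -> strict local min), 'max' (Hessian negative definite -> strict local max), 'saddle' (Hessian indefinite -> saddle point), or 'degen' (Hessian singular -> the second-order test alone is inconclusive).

Compute the Hessian H = grad^2 f:
  H = [[8, 0], [0, 3]]
Verify stationarity: grad f(x*) = H x* + g = (0, 0).
Eigenvalues of H: 3, 8.
Both eigenvalues > 0, so H is positive definite -> x* is a strict local min.

min


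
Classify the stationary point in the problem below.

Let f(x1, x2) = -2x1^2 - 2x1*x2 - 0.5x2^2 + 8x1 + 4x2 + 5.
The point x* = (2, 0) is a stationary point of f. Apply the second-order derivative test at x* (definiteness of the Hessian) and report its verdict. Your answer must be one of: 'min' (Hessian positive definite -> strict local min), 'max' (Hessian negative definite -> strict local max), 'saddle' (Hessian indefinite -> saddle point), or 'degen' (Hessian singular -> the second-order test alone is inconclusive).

Compute the Hessian H = grad^2 f:
  H = [[-4, -2], [-2, -1]]
Verify stationarity: grad f(x*) = H x* + g = (0, 0).
Eigenvalues of H: -5, 0.
H has a zero eigenvalue (singular; negative semidefinite but not definite), so H is neither positive definite, negative definite, nor indefinite. The second-order test alone is inconclusive -> degen.
(Indeed, f is constant along the null direction of H through x*, so x* is not a strict local extremum.)

degen


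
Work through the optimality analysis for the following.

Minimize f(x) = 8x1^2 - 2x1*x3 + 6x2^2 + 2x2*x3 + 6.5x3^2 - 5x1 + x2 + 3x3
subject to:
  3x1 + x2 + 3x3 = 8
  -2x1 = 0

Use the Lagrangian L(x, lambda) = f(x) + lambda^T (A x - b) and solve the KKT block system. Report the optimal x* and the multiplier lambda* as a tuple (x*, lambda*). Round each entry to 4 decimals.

Form the Lagrangian:
  L(x, lambda) = (1/2) x^T Q x + c^T x + lambda^T (A x - b)
Stationarity (grad_x L = 0): Q x + c + A^T lambda = 0.
Primal feasibility: A x = b.

This gives the KKT block system:
  [ Q   A^T ] [ x     ]   [-c ]
  [ A    0  ] [ lambda ] = [ b ]

Solving the linear system:
  x*      = (0, 0.5138, 2.4954)
  lambda* = (-12.156, -23.2294)
  f(x*)   = 52.6239

x* = (0, 0.5138, 2.4954), lambda* = (-12.156, -23.2294)


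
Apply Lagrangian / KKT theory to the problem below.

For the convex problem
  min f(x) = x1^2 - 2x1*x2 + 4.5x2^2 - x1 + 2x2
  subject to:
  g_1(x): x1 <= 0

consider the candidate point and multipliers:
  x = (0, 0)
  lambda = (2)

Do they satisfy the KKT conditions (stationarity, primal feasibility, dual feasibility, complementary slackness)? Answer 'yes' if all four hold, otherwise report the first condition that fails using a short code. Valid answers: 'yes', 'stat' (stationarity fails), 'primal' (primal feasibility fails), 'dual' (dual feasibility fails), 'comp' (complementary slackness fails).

Gradient of f: grad f(x) = Q x + c = (-1, 2)
Constraint values g_i(x) = a_i^T x - b_i:
  g_1((0, 0)) = 0
Stationarity residual: grad f(x) + sum_i lambda_i a_i = (1, 2)
  -> stationarity FAILS
Primal feasibility (all g_i <= 0): OK
Dual feasibility (all lambda_i >= 0): OK
Complementary slackness (lambda_i * g_i(x) = 0 for all i): OK

Verdict: the first failing condition is stationarity -> stat.

stat


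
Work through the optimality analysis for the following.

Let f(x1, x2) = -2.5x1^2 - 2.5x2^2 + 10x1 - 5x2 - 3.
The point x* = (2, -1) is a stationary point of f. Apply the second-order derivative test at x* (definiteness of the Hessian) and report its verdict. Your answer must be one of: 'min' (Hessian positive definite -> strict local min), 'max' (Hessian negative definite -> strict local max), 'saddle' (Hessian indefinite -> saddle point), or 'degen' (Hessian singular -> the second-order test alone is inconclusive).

Compute the Hessian H = grad^2 f:
  H = [[-5, 0], [0, -5]]
Verify stationarity: grad f(x*) = H x* + g = (0, 0).
Eigenvalues of H: -5, -5.
Both eigenvalues < 0, so H is negative definite -> x* is a strict local max.

max


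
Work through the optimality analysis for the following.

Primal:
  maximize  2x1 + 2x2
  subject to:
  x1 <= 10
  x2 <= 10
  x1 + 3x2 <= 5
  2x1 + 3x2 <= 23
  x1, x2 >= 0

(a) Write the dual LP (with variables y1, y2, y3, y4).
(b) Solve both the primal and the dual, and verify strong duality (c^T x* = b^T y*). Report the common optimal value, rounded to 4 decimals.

The standard primal-dual pair for 'max c^T x s.t. A x <= b, x >= 0' is:
  Dual:  min b^T y  s.t.  A^T y >= c,  y >= 0.

So the dual LP is:
  minimize  10y1 + 10y2 + 5y3 + 23y4
  subject to:
    y1 + y3 + 2y4 >= 2
    y2 + 3y3 + 3y4 >= 2
    y1, y2, y3, y4 >= 0

Solving the primal: x* = (5, 0).
  primal value c^T x* = 10.
Solving the dual: y* = (0, 0, 2, 0).
  dual value b^T y* = 10.
Strong duality: c^T x* = b^T y*. Confirmed.

10


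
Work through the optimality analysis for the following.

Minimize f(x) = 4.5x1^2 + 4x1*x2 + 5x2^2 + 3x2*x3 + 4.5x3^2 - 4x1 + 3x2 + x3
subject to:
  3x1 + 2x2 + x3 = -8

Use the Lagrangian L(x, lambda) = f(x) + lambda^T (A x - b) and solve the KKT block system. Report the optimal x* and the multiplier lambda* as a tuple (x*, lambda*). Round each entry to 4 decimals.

Form the Lagrangian:
  L(x, lambda) = (1/2) x^T Q x + c^T x + lambda^T (A x - b)
Stationarity (grad_x L = 0): Q x + c + A^T lambda = 0.
Primal feasibility: A x = b.

This gives the KKT block system:
  [ Q   A^T ] [ x     ]   [-c ]
  [ A    0  ] [ lambda ] = [ b ]

Solving the linear system:
  x*      = (-1.786, -0.9848, -0.6722)
  lambda* = (8.0046)
  f(x*)   = 33.7769

x* = (-1.786, -0.9848, -0.6722), lambda* = (8.0046)


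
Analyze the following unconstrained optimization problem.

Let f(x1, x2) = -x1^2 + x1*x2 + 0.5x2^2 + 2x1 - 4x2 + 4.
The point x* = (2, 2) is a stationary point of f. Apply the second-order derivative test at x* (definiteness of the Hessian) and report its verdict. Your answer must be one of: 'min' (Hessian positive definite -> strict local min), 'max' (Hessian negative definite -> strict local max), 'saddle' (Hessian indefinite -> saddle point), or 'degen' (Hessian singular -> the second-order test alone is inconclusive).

Compute the Hessian H = grad^2 f:
  H = [[-2, 1], [1, 1]]
Verify stationarity: grad f(x*) = H x* + g = (0, 0).
Eigenvalues of H: -2.3028, 1.3028.
Eigenvalues have mixed signs, so H is indefinite -> x* is a saddle point.

saddle


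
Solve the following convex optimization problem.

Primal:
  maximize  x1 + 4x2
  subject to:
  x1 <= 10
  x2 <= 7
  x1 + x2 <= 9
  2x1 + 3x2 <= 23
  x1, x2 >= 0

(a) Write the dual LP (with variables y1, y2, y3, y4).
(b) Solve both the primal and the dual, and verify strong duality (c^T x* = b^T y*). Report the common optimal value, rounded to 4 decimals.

The standard primal-dual pair for 'max c^T x s.t. A x <= b, x >= 0' is:
  Dual:  min b^T y  s.t.  A^T y >= c,  y >= 0.

So the dual LP is:
  minimize  10y1 + 7y2 + 9y3 + 23y4
  subject to:
    y1 + y3 + 2y4 >= 1
    y2 + y3 + 3y4 >= 4
    y1, y2, y3, y4 >= 0

Solving the primal: x* = (1, 7).
  primal value c^T x* = 29.
Solving the dual: y* = (0, 2.5, 0, 0.5).
  dual value b^T y* = 29.
Strong duality: c^T x* = b^T y*. Confirmed.

29


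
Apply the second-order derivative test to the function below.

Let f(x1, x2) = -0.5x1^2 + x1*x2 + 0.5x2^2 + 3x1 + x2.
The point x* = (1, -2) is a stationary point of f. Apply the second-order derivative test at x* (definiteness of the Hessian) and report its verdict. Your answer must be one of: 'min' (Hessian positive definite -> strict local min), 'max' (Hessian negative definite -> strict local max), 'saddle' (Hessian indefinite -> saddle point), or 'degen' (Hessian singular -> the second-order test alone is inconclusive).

Compute the Hessian H = grad^2 f:
  H = [[-1, 1], [1, 1]]
Verify stationarity: grad f(x*) = H x* + g = (0, 0).
Eigenvalues of H: -1.4142, 1.4142.
Eigenvalues have mixed signs, so H is indefinite -> x* is a saddle point.

saddle


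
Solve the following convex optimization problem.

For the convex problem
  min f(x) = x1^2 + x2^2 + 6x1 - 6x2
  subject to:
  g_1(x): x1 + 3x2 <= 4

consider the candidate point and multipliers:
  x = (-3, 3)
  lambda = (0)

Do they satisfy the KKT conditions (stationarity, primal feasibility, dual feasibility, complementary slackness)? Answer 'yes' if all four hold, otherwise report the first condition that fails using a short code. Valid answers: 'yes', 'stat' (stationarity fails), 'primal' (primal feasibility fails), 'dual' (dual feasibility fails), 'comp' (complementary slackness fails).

Gradient of f: grad f(x) = Q x + c = (0, 0)
Constraint values g_i(x) = a_i^T x - b_i:
  g_1((-3, 3)) = 2
Stationarity residual: grad f(x) + sum_i lambda_i a_i = (0, 0)
  -> stationarity OK
Primal feasibility (all g_i <= 0): FAILS
Dual feasibility (all lambda_i >= 0): OK
Complementary slackness (lambda_i * g_i(x) = 0 for all i): OK

Verdict: the first failing condition is primal_feasibility -> primal.

primal


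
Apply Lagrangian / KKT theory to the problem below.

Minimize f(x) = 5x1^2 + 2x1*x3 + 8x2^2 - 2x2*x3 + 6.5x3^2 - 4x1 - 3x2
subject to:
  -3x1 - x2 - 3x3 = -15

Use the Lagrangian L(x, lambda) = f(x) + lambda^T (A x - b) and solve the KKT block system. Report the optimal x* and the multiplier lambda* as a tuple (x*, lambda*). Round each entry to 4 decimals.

Form the Lagrangian:
  L(x, lambda) = (1/2) x^T Q x + c^T x + lambda^T (A x - b)
Stationarity (grad_x L = 0): Q x + c + A^T lambda = 0.
Primal feasibility: A x = b.

This gives the KKT block system:
  [ Q   A^T ] [ x     ]   [-c ]
  [ A    0  ] [ lambda ] = [ b ]

Solving the linear system:
  x*      = (2.8073, 0.999, 1.8597)
  lambda* = (9.2642)
  f(x*)   = 62.3684

x* = (2.8073, 0.999, 1.8597), lambda* = (9.2642)


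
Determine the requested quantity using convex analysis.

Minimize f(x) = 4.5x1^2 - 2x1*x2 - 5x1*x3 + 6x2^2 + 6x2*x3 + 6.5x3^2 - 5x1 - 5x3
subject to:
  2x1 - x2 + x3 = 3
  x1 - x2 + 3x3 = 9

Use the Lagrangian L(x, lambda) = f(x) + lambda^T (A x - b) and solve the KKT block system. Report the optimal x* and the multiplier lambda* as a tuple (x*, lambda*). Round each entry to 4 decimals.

Form the Lagrangian:
  L(x, lambda) = (1/2) x^T Q x + c^T x + lambda^T (A x - b)
Stationarity (grad_x L = 0): Q x + c + A^T lambda = 0.
Primal feasibility: A x = b.

This gives the KKT block system:
  [ Q   A^T ] [ x     ]   [-c ]
  [ A    0  ] [ lambda ] = [ b ]

Solving the linear system:
  x*      = (-0.4814, -1.2034, 2.7593)
  lambda* = (17.6447, -14.5673)
  f(x*)   = 33.3911

x* = (-0.4814, -1.2034, 2.7593), lambda* = (17.6447, -14.5673)


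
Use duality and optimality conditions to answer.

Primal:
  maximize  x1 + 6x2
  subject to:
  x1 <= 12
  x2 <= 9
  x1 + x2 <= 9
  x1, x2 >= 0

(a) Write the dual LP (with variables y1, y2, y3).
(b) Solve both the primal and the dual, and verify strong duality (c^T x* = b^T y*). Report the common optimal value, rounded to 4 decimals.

The standard primal-dual pair for 'max c^T x s.t. A x <= b, x >= 0' is:
  Dual:  min b^T y  s.t.  A^T y >= c,  y >= 0.

So the dual LP is:
  minimize  12y1 + 9y2 + 9y3
  subject to:
    y1 + y3 >= 1
    y2 + y3 >= 6
    y1, y2, y3 >= 0

Solving the primal: x* = (0, 9).
  primal value c^T x* = 54.
Solving the dual: y* = (0, 5, 1).
  dual value b^T y* = 54.
Strong duality: c^T x* = b^T y*. Confirmed.

54


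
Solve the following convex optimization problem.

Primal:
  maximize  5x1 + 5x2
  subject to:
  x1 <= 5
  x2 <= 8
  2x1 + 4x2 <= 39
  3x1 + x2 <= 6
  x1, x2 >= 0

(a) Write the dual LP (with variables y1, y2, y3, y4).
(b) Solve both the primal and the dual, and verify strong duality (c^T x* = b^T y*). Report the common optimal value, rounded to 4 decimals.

The standard primal-dual pair for 'max c^T x s.t. A x <= b, x >= 0' is:
  Dual:  min b^T y  s.t.  A^T y >= c,  y >= 0.

So the dual LP is:
  minimize  5y1 + 8y2 + 39y3 + 6y4
  subject to:
    y1 + 2y3 + 3y4 >= 5
    y2 + 4y3 + y4 >= 5
    y1, y2, y3, y4 >= 0

Solving the primal: x* = (0, 6).
  primal value c^T x* = 30.
Solving the dual: y* = (0, 0, 0, 5).
  dual value b^T y* = 30.
Strong duality: c^T x* = b^T y*. Confirmed.

30


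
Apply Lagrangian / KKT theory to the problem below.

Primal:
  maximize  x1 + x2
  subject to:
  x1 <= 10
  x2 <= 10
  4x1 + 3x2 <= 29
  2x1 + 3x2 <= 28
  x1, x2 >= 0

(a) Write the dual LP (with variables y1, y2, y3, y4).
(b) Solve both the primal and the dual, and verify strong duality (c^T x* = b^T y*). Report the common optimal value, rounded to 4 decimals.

The standard primal-dual pair for 'max c^T x s.t. A x <= b, x >= 0' is:
  Dual:  min b^T y  s.t.  A^T y >= c,  y >= 0.

So the dual LP is:
  minimize  10y1 + 10y2 + 29y3 + 28y4
  subject to:
    y1 + 4y3 + 2y4 >= 1
    y2 + 3y3 + 3y4 >= 1
    y1, y2, y3, y4 >= 0

Solving the primal: x* = (0.5, 9).
  primal value c^T x* = 9.5.
Solving the dual: y* = (0, 0, 0.1667, 0.1667).
  dual value b^T y* = 9.5.
Strong duality: c^T x* = b^T y*. Confirmed.

9.5


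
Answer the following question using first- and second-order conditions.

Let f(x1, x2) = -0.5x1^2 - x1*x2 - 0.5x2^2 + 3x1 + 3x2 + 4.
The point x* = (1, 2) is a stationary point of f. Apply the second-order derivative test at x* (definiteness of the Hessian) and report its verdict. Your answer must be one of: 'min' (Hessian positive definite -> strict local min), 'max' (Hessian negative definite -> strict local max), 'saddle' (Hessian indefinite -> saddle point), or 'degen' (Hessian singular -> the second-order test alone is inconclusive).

Compute the Hessian H = grad^2 f:
  H = [[-1, -1], [-1, -1]]
Verify stationarity: grad f(x*) = H x* + g = (0, 0).
Eigenvalues of H: -2, 0.
H has a zero eigenvalue (singular; negative semidefinite but not definite), so H is neither positive definite, negative definite, nor indefinite. The second-order test alone is inconclusive -> degen.
(Indeed, f is constant along the null direction of H through x*, so x* is not a strict local extremum.)

degen


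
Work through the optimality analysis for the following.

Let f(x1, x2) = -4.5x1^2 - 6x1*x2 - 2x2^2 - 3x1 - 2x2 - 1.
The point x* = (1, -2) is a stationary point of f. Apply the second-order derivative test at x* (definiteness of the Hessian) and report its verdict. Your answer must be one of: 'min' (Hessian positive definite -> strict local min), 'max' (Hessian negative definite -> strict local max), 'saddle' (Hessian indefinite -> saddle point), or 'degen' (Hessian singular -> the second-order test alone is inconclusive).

Compute the Hessian H = grad^2 f:
  H = [[-9, -6], [-6, -4]]
Verify stationarity: grad f(x*) = H x* + g = (0, 0).
Eigenvalues of H: -13, 0.
H has a zero eigenvalue (singular; negative semidefinite but not definite), so H is neither positive definite, negative definite, nor indefinite. The second-order test alone is inconclusive -> degen.
(Indeed, f is constant along the null direction of H through x*, so x* is not a strict local extremum.)

degen


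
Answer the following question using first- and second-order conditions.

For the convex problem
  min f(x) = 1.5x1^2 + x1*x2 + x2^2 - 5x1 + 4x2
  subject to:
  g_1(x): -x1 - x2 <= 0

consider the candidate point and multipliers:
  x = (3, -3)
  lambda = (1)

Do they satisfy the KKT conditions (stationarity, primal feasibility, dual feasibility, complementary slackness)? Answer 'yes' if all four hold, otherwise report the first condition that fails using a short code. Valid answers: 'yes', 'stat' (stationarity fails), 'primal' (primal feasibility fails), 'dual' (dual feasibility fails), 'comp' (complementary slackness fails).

Gradient of f: grad f(x) = Q x + c = (1, 1)
Constraint values g_i(x) = a_i^T x - b_i:
  g_1((3, -3)) = 0
Stationarity residual: grad f(x) + sum_i lambda_i a_i = (0, 0)
  -> stationarity OK
Primal feasibility (all g_i <= 0): OK
Dual feasibility (all lambda_i >= 0): OK
Complementary slackness (lambda_i * g_i(x) = 0 for all i): OK

Verdict: yes, KKT holds.

yes


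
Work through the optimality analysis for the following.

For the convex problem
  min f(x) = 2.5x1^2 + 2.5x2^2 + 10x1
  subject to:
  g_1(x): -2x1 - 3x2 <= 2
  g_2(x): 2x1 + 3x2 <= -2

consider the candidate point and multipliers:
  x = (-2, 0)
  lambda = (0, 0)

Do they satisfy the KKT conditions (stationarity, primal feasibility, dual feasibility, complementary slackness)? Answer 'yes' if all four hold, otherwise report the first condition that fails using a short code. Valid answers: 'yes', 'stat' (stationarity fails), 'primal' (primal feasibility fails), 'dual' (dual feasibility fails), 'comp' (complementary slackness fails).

Gradient of f: grad f(x) = Q x + c = (0, 0)
Constraint values g_i(x) = a_i^T x - b_i:
  g_1((-2, 0)) = 2
  g_2((-2, 0)) = -2
Stationarity residual: grad f(x) + sum_i lambda_i a_i = (0, 0)
  -> stationarity OK
Primal feasibility (all g_i <= 0): FAILS
Dual feasibility (all lambda_i >= 0): OK
Complementary slackness (lambda_i * g_i(x) = 0 for all i): OK

Verdict: the first failing condition is primal_feasibility -> primal.

primal


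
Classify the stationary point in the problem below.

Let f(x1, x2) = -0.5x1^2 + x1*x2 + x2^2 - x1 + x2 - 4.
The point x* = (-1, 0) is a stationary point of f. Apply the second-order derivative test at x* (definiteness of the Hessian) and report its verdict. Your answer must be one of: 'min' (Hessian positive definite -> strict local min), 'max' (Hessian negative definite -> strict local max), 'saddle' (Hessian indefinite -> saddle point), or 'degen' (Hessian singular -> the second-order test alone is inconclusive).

Compute the Hessian H = grad^2 f:
  H = [[-1, 1], [1, 2]]
Verify stationarity: grad f(x*) = H x* + g = (0, 0).
Eigenvalues of H: -1.3028, 2.3028.
Eigenvalues have mixed signs, so H is indefinite -> x* is a saddle point.

saddle


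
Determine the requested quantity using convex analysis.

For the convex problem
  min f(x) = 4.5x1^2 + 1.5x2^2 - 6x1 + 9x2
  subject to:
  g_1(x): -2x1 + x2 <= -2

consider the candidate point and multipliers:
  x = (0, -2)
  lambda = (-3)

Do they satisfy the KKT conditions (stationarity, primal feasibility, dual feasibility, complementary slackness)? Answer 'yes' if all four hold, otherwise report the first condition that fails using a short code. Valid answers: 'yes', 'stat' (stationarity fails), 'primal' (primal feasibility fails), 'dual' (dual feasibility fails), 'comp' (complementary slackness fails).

Gradient of f: grad f(x) = Q x + c = (-6, 3)
Constraint values g_i(x) = a_i^T x - b_i:
  g_1((0, -2)) = 0
Stationarity residual: grad f(x) + sum_i lambda_i a_i = (0, 0)
  -> stationarity OK
Primal feasibility (all g_i <= 0): OK
Dual feasibility (all lambda_i >= 0): FAILS
Complementary slackness (lambda_i * g_i(x) = 0 for all i): OK

Verdict: the first failing condition is dual_feasibility -> dual.

dual


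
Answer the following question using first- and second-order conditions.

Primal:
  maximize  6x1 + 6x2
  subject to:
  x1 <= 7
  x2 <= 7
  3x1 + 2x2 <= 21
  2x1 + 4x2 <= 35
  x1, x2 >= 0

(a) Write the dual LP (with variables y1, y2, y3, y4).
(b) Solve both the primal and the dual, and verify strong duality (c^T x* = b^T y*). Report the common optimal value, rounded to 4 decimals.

The standard primal-dual pair for 'max c^T x s.t. A x <= b, x >= 0' is:
  Dual:  min b^T y  s.t.  A^T y >= c,  y >= 0.

So the dual LP is:
  minimize  7y1 + 7y2 + 21y3 + 35y4
  subject to:
    y1 + 3y3 + 2y4 >= 6
    y2 + 2y3 + 4y4 >= 6
    y1, y2, y3, y4 >= 0

Solving the primal: x* = (2.3333, 7).
  primal value c^T x* = 56.
Solving the dual: y* = (0, 2, 2, 0).
  dual value b^T y* = 56.
Strong duality: c^T x* = b^T y*. Confirmed.

56


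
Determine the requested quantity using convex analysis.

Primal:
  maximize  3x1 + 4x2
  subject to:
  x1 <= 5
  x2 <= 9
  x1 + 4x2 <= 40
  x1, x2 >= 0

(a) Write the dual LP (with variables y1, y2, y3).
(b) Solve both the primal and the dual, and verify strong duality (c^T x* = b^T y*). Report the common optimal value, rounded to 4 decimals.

The standard primal-dual pair for 'max c^T x s.t. A x <= b, x >= 0' is:
  Dual:  min b^T y  s.t.  A^T y >= c,  y >= 0.

So the dual LP is:
  minimize  5y1 + 9y2 + 40y3
  subject to:
    y1 + y3 >= 3
    y2 + 4y3 >= 4
    y1, y2, y3 >= 0

Solving the primal: x* = (5, 8.75).
  primal value c^T x* = 50.
Solving the dual: y* = (2, 0, 1).
  dual value b^T y* = 50.
Strong duality: c^T x* = b^T y*. Confirmed.

50


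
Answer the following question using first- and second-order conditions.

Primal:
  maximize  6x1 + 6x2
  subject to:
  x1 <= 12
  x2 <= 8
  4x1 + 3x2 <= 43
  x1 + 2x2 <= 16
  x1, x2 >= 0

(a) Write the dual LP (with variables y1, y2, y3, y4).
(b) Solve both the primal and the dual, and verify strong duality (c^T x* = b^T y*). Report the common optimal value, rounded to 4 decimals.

The standard primal-dual pair for 'max c^T x s.t. A x <= b, x >= 0' is:
  Dual:  min b^T y  s.t.  A^T y >= c,  y >= 0.

So the dual LP is:
  minimize  12y1 + 8y2 + 43y3 + 16y4
  subject to:
    y1 + 4y3 + y4 >= 6
    y2 + 3y3 + 2y4 >= 6
    y1, y2, y3, y4 >= 0

Solving the primal: x* = (7.6, 4.2).
  primal value c^T x* = 70.8.
Solving the dual: y* = (0, 0, 1.2, 1.2).
  dual value b^T y* = 70.8.
Strong duality: c^T x* = b^T y*. Confirmed.

70.8


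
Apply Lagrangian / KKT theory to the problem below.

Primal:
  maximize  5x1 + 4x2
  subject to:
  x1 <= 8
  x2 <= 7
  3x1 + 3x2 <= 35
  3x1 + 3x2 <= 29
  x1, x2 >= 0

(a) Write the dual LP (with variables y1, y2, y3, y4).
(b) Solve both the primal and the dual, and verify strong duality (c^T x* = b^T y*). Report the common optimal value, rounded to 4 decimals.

The standard primal-dual pair for 'max c^T x s.t. A x <= b, x >= 0' is:
  Dual:  min b^T y  s.t.  A^T y >= c,  y >= 0.

So the dual LP is:
  minimize  8y1 + 7y2 + 35y3 + 29y4
  subject to:
    y1 + 3y3 + 3y4 >= 5
    y2 + 3y3 + 3y4 >= 4
    y1, y2, y3, y4 >= 0

Solving the primal: x* = (8, 1.6667).
  primal value c^T x* = 46.6667.
Solving the dual: y* = (1, 0, 0, 1.3333).
  dual value b^T y* = 46.6667.
Strong duality: c^T x* = b^T y*. Confirmed.

46.6667


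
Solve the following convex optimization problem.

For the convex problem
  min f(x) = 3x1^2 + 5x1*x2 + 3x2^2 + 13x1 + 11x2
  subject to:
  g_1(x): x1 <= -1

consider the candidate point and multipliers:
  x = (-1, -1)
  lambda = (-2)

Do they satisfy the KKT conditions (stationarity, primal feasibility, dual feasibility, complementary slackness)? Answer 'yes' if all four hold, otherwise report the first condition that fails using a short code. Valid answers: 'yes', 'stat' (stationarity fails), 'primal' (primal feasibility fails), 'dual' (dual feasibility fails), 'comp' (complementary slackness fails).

Gradient of f: grad f(x) = Q x + c = (2, 0)
Constraint values g_i(x) = a_i^T x - b_i:
  g_1((-1, -1)) = 0
Stationarity residual: grad f(x) + sum_i lambda_i a_i = (0, 0)
  -> stationarity OK
Primal feasibility (all g_i <= 0): OK
Dual feasibility (all lambda_i >= 0): FAILS
Complementary slackness (lambda_i * g_i(x) = 0 for all i): OK

Verdict: the first failing condition is dual_feasibility -> dual.

dual


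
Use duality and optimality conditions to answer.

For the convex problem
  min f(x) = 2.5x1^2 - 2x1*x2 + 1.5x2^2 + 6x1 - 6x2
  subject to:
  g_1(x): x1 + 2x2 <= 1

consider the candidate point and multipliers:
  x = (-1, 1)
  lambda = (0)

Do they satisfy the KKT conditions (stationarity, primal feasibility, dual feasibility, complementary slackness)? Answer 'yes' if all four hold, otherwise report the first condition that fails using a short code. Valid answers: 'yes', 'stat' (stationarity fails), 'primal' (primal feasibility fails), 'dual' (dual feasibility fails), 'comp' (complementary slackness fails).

Gradient of f: grad f(x) = Q x + c = (-1, -1)
Constraint values g_i(x) = a_i^T x - b_i:
  g_1((-1, 1)) = 0
Stationarity residual: grad f(x) + sum_i lambda_i a_i = (-1, -1)
  -> stationarity FAILS
Primal feasibility (all g_i <= 0): OK
Dual feasibility (all lambda_i >= 0): OK
Complementary slackness (lambda_i * g_i(x) = 0 for all i): OK

Verdict: the first failing condition is stationarity -> stat.

stat


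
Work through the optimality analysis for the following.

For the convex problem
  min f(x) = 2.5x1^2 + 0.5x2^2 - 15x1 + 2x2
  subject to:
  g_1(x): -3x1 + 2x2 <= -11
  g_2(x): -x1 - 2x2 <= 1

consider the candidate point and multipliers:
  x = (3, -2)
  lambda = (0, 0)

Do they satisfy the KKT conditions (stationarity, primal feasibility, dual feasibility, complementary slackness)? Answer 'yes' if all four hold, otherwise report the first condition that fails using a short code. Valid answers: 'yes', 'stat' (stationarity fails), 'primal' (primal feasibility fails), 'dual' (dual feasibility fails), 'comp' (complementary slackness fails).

Gradient of f: grad f(x) = Q x + c = (0, 0)
Constraint values g_i(x) = a_i^T x - b_i:
  g_1((3, -2)) = -2
  g_2((3, -2)) = 0
Stationarity residual: grad f(x) + sum_i lambda_i a_i = (0, 0)
  -> stationarity OK
Primal feasibility (all g_i <= 0): OK
Dual feasibility (all lambda_i >= 0): OK
Complementary slackness (lambda_i * g_i(x) = 0 for all i): OK

Verdict: yes, KKT holds.

yes


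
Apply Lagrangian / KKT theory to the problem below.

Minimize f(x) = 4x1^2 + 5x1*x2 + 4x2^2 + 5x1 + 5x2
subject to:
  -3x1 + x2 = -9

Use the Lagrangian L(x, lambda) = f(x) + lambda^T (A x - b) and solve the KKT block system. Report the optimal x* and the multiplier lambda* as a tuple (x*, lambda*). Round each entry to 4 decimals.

Form the Lagrangian:
  L(x, lambda) = (1/2) x^T Q x + c^T x + lambda^T (A x - b)
Stationarity (grad_x L = 0): Q x + c + A^T lambda = 0.
Primal feasibility: A x = b.

This gives the KKT block system:
  [ Q   A^T ] [ x     ]   [-c ]
  [ A    0  ] [ lambda ] = [ b ]

Solving the linear system:
  x*      = (2.1909, -2.4273)
  lambda* = (3.4636)
  f(x*)   = 14.9955

x* = (2.1909, -2.4273), lambda* = (3.4636)


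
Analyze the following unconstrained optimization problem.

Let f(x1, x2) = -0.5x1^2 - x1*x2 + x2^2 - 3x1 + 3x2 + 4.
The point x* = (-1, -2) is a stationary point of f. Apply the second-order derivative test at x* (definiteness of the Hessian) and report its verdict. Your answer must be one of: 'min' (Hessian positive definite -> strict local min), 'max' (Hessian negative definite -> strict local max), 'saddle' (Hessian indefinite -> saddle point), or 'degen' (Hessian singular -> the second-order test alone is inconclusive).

Compute the Hessian H = grad^2 f:
  H = [[-1, -1], [-1, 2]]
Verify stationarity: grad f(x*) = H x* + g = (0, 0).
Eigenvalues of H: -1.3028, 2.3028.
Eigenvalues have mixed signs, so H is indefinite -> x* is a saddle point.

saddle


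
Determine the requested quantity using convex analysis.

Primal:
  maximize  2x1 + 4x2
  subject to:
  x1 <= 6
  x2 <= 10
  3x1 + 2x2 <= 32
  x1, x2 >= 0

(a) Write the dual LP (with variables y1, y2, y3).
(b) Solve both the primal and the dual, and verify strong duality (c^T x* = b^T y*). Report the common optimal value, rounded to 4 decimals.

The standard primal-dual pair for 'max c^T x s.t. A x <= b, x >= 0' is:
  Dual:  min b^T y  s.t.  A^T y >= c,  y >= 0.

So the dual LP is:
  minimize  6y1 + 10y2 + 32y3
  subject to:
    y1 + 3y3 >= 2
    y2 + 2y3 >= 4
    y1, y2, y3 >= 0

Solving the primal: x* = (4, 10).
  primal value c^T x* = 48.
Solving the dual: y* = (0, 2.6667, 0.6667).
  dual value b^T y* = 48.
Strong duality: c^T x* = b^T y*. Confirmed.

48


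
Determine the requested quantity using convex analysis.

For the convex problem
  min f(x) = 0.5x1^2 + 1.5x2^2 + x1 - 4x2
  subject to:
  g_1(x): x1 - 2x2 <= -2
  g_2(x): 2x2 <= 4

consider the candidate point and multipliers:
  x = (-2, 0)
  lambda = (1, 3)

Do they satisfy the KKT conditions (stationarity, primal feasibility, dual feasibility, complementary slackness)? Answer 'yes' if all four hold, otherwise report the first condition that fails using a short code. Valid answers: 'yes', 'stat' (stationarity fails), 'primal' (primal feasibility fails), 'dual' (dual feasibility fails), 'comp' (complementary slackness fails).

Gradient of f: grad f(x) = Q x + c = (-1, -4)
Constraint values g_i(x) = a_i^T x - b_i:
  g_1((-2, 0)) = 0
  g_2((-2, 0)) = -4
Stationarity residual: grad f(x) + sum_i lambda_i a_i = (0, 0)
  -> stationarity OK
Primal feasibility (all g_i <= 0): OK
Dual feasibility (all lambda_i >= 0): OK
Complementary slackness (lambda_i * g_i(x) = 0 for all i): FAILS

Verdict: the first failing condition is complementary_slackness -> comp.

comp
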